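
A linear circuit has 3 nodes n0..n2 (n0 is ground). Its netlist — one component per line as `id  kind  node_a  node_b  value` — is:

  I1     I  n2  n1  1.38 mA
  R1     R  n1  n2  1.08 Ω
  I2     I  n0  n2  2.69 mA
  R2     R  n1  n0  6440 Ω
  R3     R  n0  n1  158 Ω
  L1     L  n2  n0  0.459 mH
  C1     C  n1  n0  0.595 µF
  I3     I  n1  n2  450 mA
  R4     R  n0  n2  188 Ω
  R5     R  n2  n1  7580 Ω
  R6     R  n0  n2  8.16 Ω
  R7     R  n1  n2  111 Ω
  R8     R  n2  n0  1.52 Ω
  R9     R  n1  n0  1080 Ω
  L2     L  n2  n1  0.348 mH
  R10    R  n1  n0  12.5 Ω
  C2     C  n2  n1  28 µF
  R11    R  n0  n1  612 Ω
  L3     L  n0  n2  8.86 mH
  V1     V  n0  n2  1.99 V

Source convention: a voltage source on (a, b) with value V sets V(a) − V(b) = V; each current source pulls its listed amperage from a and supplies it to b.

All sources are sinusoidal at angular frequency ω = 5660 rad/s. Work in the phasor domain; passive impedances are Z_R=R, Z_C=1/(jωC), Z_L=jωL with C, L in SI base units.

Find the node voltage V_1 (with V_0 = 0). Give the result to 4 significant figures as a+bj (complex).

Element admittances at ω=5660 rad/s:
  I1: injects 0.00138 A into n1 (from n2)
  Y(R1) = 0.9259+0.000j S between n1,n2
  I2: injects 0.00269 A into n2 (from n0)
  Y(R2) = 0.0001553+0.000j S between n1,n0
  Y(R3) = 0.006329+0.000j S between n0,n1
  Y(L1) = 0.000-0.3849j S between n2,n0
  Y(C1) = 0.000+0.003368j S between n1,n0
  I3: injects 0.45 A into n2 (from n1)
  Y(R4) = 0.005319+0.000j S between n0,n2
  Y(R5) = 0.0001319+0.000j S between n2,n1
  Y(R6) = 0.1225+0.000j S between n0,n2
  Y(R7) = 0.009009+0.000j S between n1,n2
  Y(R8) = 0.6579+0.000j S between n2,n0
  Y(R9) = 0.0009259+0.000j S between n1,n0
  Y(L2) = 0.000-0.5077j S between n2,n1
  Y(R10) = 0.08000+0.000j S between n1,n0
  Y(C2) = 0.000+0.1585j S between n2,n1
  Y(R11) = 0.001634+0.000j S between n0,n1
  Y(L3) = 0.000-0.01994j S between n0,n2
  V1: constraint V(n0)−V(n2) = 1.99
Assemble and solve the 3×3 MNA system:
  V(n1)=-2.230-0.07447j  V(n2)=-1.990+0.000j
  i(V1)=-1.765+0.7915j

-2.230-0.07447j V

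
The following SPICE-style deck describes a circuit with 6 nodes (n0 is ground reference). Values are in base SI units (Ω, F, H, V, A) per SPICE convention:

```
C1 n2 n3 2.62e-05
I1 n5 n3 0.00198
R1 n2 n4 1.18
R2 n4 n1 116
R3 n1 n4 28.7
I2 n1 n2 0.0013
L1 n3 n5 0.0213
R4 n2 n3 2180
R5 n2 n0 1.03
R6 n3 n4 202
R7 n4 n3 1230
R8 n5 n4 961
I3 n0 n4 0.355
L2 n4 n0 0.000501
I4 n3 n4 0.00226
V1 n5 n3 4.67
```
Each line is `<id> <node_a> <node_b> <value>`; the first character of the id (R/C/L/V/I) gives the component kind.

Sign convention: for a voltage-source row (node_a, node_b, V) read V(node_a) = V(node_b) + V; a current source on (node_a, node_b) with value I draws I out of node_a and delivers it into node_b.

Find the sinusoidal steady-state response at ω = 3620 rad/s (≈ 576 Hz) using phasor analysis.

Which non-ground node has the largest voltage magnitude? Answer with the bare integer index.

MNA unknowns: 5 node voltages V₁..V_5 plus 1 source current (V1)
C1: Y=0.000+0.09484j on G[2,3]
I1: z[5]−=0.00198, z[3]+=0.00198
R1: Y=0.8475+0.000j on G[2,4]
R2: Y=0.008621+0.000j on G[4,1]
R3: Y=0.03484+0.000j on G[1,4]
I2: z[1]−=0.0013, z[2]+=0.0013
L1: Y=0.000-0.01297j on G[3,5]
R4: Y=0.0004587+0.000j on G[2,3]
R5: Y=0.9709+0.000j on G[2,0]
R6: Y=0.004950+0.000j on G[3,4]
R7: Y=0.0008130+0.000j on G[4,3]
R8: Y=0.001041+0.000j on G[5,4]
I3: z[0]−=0.355, z[4]+=0.355
L2: Y=0.000-0.5514j on G[4,0]
I4: z[3]−=0.00226, z[4]+=0.00226
V1: row V5−V3=4.67, i_V1 at 5,3
solve → V1=0.2886+0.3870j, V2=0.1459+0.1809j, V3=0.1558+0.2443j, V4=0.3185+0.3870j, V5=4.826+0.2443j
aux → i_V1=-0.006670+0.06071j

5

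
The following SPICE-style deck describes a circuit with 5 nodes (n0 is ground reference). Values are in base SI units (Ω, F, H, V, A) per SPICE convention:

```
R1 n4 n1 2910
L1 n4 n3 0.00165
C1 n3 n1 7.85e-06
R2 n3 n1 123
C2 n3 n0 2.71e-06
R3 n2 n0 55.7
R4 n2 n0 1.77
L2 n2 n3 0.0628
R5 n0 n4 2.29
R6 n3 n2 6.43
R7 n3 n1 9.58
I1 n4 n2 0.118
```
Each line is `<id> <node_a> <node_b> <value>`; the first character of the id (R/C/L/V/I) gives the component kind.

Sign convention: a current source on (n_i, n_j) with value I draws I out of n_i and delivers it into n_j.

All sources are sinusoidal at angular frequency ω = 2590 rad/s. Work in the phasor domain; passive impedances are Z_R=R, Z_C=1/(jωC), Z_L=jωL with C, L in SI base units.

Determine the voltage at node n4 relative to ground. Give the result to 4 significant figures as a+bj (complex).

MNA unknowns: 4 node voltages V₁..V_4
R1: Y=0.0003436+0.000j on G[4,1]
L1: Y=0.000-0.2340j on G[4,3]
C1: Y=0.000+0.02033j on G[3,1]
R2: Y=0.008130+0.000j on G[3,1]
C2: Y=0.000+0.007019j on G[3,0]
R3: Y=0.01795+0.000j on G[2,0]
R4: Y=0.5650+0.000j on G[2,0]
L2: Y=0.000-0.006148j on G[2,3]
R5: Y=0.4367+0.000j on G[0,4]
R6: Y=0.1555+0.000j on G[3,2]
R7: Y=0.1044+0.000j on G[3,1]
I1: z[4]−=0.118, z[2]+=0.118
solve → V1=-0.1116+0.1286j, V2=0.1372+0.02925j, V3=-0.1113+0.1290j, V4=-0.1811-0.03725j

-0.1811-0.03725j V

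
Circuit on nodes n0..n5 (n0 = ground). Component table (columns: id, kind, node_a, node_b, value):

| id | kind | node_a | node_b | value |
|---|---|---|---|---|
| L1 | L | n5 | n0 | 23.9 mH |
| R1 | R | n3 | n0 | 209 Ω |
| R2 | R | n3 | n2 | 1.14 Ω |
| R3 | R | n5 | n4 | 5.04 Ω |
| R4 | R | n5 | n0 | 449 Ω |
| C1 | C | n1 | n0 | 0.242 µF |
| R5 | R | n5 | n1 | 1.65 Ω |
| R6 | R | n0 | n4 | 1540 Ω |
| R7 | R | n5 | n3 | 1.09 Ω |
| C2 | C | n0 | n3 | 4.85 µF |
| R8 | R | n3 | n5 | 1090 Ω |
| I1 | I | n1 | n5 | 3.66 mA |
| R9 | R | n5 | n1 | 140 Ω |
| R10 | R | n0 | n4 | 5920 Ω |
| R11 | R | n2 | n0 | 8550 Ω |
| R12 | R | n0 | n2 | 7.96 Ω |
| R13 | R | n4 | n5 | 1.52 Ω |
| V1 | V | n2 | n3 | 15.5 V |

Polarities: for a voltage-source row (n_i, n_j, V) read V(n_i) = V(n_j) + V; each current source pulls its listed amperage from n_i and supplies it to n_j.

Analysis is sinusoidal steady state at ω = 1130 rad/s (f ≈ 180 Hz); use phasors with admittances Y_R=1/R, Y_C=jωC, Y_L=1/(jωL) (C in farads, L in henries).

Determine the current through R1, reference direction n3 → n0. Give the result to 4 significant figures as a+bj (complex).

Apply KCL at each of the 5 non-ground nodes and solve the resulting linear system.
Node n1: branches {C1, R5, I1, R9} → V_1 = -13.53-3.669j
Node n2: branches {R2, R11, R12, V1} → V_2 = 1.786-3.146j
Node n3: branches {R1, R2, R7, C2, R8, V1} → V_3 = -13.71-3.146j
Node n4: branches {R3, R6, R10, R13} → V_4 = -13.51-3.671j
Node n5: branches {L1, R3, R4, R5, R7, R8, I1, R9, R13} → V_5 = -13.52-3.675j
Source currents: i(V1)=-13.82+0.3956j

-0.06562-0.01505j A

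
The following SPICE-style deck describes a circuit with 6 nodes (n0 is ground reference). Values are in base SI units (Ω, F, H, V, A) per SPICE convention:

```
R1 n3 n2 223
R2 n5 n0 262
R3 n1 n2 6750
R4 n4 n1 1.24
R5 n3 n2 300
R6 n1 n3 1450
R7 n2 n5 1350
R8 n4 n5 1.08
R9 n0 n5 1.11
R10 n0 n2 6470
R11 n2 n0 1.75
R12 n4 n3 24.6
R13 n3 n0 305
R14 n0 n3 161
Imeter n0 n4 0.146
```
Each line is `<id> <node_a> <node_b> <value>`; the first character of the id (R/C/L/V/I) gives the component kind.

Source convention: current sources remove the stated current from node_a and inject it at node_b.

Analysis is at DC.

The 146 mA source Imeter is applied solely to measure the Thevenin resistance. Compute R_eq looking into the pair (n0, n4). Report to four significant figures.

R_eq = 2.127 Ω

Element admittances at DC:
  Y(R1) = 0.004484 S between n3,n2
  Y(R2) = 0.003817 S between n5,n0
  Y(R3) = 0.0001481 S between n1,n2
  Y(R4) = 0.8065 S between n4,n1
  Y(R5) = 0.003333 S between n3,n2
  Y(R6) = 0.0006897 S between n1,n3
  Y(R7) = 0.0007407 S between n2,n5
  Y(R8) = 0.9259 S between n4,n5
  Y(R9) = 0.9009 S between n0,n5
  Y(R10) = 0.0001546 S between n0,n2
  Y(R11) = 0.5714 S between n2,n0
  Y(R12) = 0.04065 S between n4,n3
  Y(R13) = 0.003279 S between n3,n0
  Y(R14) = 0.006211 S between n0,n3
  Imeter: injects 0.146 A into n4 (from n0)
Assemble and solve the 5×5 MNA system:
  V(n1)=0.3105  V(n2)=0.003235  V(n3)=0.2194  V(n4)=0.3106  V(n5)=0.1570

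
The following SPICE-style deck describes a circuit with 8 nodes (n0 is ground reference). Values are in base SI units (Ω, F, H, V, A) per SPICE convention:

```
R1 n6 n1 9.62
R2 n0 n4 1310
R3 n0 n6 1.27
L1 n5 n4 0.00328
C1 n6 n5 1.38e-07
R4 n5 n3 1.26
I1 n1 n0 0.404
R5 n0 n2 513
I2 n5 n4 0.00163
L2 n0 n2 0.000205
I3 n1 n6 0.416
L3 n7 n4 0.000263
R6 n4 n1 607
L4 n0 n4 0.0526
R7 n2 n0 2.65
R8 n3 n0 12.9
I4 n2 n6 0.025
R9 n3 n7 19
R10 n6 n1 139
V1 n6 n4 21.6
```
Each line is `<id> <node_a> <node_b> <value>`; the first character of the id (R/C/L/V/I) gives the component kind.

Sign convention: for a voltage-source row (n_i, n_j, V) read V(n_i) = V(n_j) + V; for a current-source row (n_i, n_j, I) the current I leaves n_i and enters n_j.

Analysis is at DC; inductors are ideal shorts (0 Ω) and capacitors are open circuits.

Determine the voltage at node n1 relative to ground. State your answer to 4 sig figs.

14.01 V

MNA unknowns: 7 node voltages V₁..V_7 plus 5 source currents (L1, L2, L3, L4, V1)
R1: Y=0.1040 on G[6,1]
R2: Y=0.0007634 on G[0,4]
R3: Y=0.7874 on G[0,6]
L1: row V5−V4=0, i_L1 at 5,4
C1: Y=0.000 on G[6,5]
R4: Y=0.7937 on G[5,3]
I1: z[1]−=0.404, z[0]+=0.404
R5: Y=0.001949 on G[0,2]
I2: z[5]−=0.00163, z[4]+=0.00163
L2: row V0−V2=0, i_L2 at 0,2
I3: z[1]−=0.416, z[6]+=0.416
L3: row V7−V4=0, i_L3 at 7,4
R6: Y=0.001647 on G[4,1]
L4: row V0−V4=0, i_L4 at 0,4
R7: Y=0.3774 on G[2,0]
R8: Y=0.07752 on G[3,0]
I4: z[2]−=0.025, z[6]+=0.025
R9: Y=0.05263 on G[3,7]
R10: Y=0.007194 on G[6,1]
V1: row V6−V4=21.6, i_V1 at 6,4
solve → V1=14.01, V2=0.000, V3=0.000, V4=0.000, V5=0.000, V6=21.60, V7=0.000
aux → i_L1=-0.001630, i_L2=0.02500, i_L3=0.000, i_L4=17.39, i_V1=-17.41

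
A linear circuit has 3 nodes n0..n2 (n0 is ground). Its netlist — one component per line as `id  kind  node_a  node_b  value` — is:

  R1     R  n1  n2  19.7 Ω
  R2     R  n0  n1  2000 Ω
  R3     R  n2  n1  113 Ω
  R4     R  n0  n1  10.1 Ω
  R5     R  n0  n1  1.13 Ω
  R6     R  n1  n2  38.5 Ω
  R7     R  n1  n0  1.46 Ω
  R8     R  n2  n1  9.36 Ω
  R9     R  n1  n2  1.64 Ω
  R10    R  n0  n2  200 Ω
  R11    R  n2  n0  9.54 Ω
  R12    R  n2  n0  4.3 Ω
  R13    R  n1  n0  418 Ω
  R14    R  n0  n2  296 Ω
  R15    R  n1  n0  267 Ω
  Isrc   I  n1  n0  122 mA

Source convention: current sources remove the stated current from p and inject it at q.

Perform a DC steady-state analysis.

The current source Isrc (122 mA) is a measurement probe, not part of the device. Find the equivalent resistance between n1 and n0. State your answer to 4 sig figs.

Element admittances at DC:
  Y(R1) = 0.05076 S between n1,n2
  Y(R2) = 0.0005000 S between n0,n1
  Y(R3) = 0.008850 S between n2,n1
  Y(R4) = 0.09901 S between n0,n1
  Y(R5) = 0.8850 S between n0,n1
  Y(R6) = 0.02597 S between n1,n2
  Y(R7) = 0.6849 S between n1,n0
  Y(R8) = 0.1068 S between n2,n1
  Y(R9) = 0.6098 S between n1,n2
  Y(R10) = 0.005000 S between n0,n2
  Y(R11) = 0.1048 S between n2,n0
  Y(R12) = 0.2326 S between n2,n0
  Y(R13) = 0.002392 S between n1,n0
  Y(R14) = 0.003378 S between n0,n2
  Y(R15) = 0.003745 S between n1,n0
  Isrc: injects 0.122 A into n0 (from n1)
Assemble and solve the 2×2 MNA system:
  V(n1)=-0.06364  V(n2)=-0.04447

R_eq = 0.5216 Ω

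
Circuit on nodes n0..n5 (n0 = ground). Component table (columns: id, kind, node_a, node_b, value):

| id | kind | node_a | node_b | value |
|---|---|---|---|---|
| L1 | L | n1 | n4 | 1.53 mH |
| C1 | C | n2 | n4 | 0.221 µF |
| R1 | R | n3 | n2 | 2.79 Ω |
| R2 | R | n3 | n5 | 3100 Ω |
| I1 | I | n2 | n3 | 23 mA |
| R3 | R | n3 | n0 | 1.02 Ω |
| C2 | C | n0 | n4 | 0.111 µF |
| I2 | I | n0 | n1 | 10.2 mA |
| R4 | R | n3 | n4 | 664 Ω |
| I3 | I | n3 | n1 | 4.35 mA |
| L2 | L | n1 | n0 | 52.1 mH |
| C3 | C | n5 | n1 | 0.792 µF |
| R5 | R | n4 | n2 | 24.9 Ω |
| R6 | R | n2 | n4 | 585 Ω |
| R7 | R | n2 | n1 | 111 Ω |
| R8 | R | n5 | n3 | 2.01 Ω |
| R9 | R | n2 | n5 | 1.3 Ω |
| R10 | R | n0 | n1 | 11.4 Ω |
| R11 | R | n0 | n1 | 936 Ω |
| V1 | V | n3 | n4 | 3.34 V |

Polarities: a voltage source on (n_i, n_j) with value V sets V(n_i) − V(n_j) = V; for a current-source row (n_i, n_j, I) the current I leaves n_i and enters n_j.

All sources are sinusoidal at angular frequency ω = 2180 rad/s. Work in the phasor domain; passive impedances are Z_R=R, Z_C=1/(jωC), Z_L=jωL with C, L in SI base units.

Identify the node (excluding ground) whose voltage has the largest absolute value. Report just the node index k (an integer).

4

Element admittances at ω=2180 rad/s:
  Y(L1) = 0.000-0.2998j S between n1,n4
  Y(C1) = 0.000+0.0004818j S between n2,n4
  Y(R1) = 0.3584+0.000j S between n3,n2
  Y(R2) = 0.0003226+0.000j S between n3,n5
  I1: injects 0.023 A into n3 (from n2)
  Y(R3) = 0.9804+0.000j S between n3,n0
  Y(C2) = 0.000+0.0002420j S between n0,n4
  I2: injects 0.0102 A into n1 (from n0)
  Y(R4) = 0.001506+0.000j S between n3,n4
  I3: injects 0.00435 A into n1 (from n3)
  Y(L2) = 0.000-0.008805j S between n1,n0
  Y(C3) = 0.000+0.001727j S between n5,n1
  Y(R5) = 0.04016+0.000j S between n4,n2
  Y(R6) = 0.001709+0.000j S between n2,n4
  Y(R7) = 0.009009+0.000j S between n2,n1
  Y(R8) = 0.4975+0.000j S between n5,n3
  Y(R9) = 0.7692+0.000j S between n2,n5
  Y(R10) = 0.08772+0.000j S between n0,n1
  Y(R11) = 0.001068+0.000j S between n0,n1
  V1: constraint V(n3)−V(n4) = 3.34
Assemble and solve the 6×6 MNA system:
  V(n1)=-2.751+0.8275j  V(n2)=-0.01618-0.09341j  V(n3)=0.2521-0.09888j  V(n4)=-3.088-0.09888j  V(n5)=0.08795-0.09943j
  i(V1)=-0.4114+0.09863j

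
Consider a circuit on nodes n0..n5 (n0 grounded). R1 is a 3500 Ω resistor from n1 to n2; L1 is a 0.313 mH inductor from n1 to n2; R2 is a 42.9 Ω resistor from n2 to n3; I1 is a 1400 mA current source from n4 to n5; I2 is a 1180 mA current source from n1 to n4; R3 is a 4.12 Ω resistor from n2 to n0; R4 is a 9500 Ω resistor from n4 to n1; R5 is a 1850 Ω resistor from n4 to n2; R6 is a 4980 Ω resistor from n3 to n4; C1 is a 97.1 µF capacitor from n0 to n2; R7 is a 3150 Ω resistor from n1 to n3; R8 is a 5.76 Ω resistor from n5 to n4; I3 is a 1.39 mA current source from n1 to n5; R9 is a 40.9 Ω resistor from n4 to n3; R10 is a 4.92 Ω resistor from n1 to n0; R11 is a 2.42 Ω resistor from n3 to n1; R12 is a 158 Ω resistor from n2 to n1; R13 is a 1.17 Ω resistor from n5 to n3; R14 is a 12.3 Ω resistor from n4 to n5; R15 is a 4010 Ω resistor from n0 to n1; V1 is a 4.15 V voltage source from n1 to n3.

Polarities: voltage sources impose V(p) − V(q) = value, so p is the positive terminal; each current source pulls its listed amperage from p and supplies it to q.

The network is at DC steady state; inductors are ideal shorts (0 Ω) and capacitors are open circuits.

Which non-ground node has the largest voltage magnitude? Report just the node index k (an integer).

3

Apply KCL at each of the 5 non-ground nodes and solve the resulting linear system.
Node n1: branches {R1, L1, I2, R4, R7, I3, R10, R11, R12, R15, V1} → V_1 = 0.000
Node n2: branches {R1, L1, R2, R3, R5, C1, R12} → V_2 = 0.000
Node n3: branches {R2, R6, R7, R9, R11, R13, V1} → V_3 = -4.150
Node n4: branches {I1, I2, R4, R5, R6, R8, R9, R14} → V_4 = -3.678
Node n5: branches {I1, R8, I3, R13, R14} → V_5 = -2.779
Source currents: i(L1)=0.09872, i(V1)=-2.997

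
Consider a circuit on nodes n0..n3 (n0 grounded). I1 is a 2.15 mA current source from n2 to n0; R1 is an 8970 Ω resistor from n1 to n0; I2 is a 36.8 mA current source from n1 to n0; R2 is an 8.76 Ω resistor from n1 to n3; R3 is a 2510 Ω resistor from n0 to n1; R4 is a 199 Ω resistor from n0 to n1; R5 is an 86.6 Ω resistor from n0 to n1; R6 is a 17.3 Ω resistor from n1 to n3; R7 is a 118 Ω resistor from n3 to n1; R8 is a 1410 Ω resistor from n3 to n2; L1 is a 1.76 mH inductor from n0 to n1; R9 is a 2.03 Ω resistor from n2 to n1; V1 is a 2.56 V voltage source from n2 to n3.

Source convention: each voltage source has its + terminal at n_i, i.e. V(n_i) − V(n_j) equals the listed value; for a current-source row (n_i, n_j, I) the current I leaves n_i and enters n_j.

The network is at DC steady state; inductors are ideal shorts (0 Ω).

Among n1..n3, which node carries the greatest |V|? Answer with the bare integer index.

MNA unknowns: 3 node voltages V₁..V_3 plus 2 source currents (L1, V1)
I1: z[2]−=0.00215, z[0]+=0.00215
R1: Y=0.0001115 on G[1,0]
I2: z[1]−=0.0368, z[0]+=0.0368
R2: Y=0.1142 on G[1,3]
R3: Y=0.0003984 on G[0,1]
R4: Y=0.005025 on G[0,1]
R5: Y=0.01155 on G[0,1]
R6: Y=0.05780 on G[1,3]
R7: Y=0.008475 on G[3,1]
R8: Y=0.0007092 on G[3,2]
L1: row V0−V1=0, i_L1 at 0,1
R9: Y=0.4926 on G[2,1]
V1: row V2−V3=2.56, i_V1 at 2,3
solve → V1=0.000, V2=0.6831, V3=-1.877
aux → i_L1=0.03895, i_V1=-0.3405

3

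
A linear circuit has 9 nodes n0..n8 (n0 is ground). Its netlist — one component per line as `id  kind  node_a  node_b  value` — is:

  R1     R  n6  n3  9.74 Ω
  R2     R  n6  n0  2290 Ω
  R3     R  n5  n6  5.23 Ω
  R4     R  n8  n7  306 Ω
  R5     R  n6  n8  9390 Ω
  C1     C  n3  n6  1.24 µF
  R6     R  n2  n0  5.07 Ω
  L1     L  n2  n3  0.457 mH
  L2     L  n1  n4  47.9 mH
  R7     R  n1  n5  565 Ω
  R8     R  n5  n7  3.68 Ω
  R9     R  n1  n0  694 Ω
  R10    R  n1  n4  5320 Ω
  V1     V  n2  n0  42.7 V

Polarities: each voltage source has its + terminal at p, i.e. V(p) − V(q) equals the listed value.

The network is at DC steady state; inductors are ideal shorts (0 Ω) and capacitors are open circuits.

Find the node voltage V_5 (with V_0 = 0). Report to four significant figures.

Element admittances at DC:
  Y(R1) = 0.1027 S between n6,n3
  Y(R2) = 0.0004367 S between n6,n0
  Y(R3) = 0.1912 S between n5,n6
  Y(R4) = 0.003268 S between n8,n7
  Y(R5) = 0.0001065 S between n6,n8
  Y(C1) = 0.000 S between n3,n6
  Y(R6) = 0.1972 S between n2,n0
  L1: short n2↔n3 (DC inductor)
  L2: short n1↔n4 (DC inductor)
  Y(R7) = 0.001770 S between n1,n5
  Y(R8) = 0.2717 S between n5,n7
  Y(R9) = 0.001441 S between n1,n0
  Y(R10) = 0.0001880 S between n1,n4
  V1: constraint V(n2)−V(n0) = 42.7
Assemble and solve the 11×11 MNA system:
  V(n1)=23.16  V(n2)=42.70  V(n3)=42.70  V(n4)=23.16  V(n5)=42.02  V(n6)=42.20  V(n7)=42.02  V(n8)=42.03
  i(L1)=0.05180  i(L2)=0.000  i(V1)=-8.474

42.02 V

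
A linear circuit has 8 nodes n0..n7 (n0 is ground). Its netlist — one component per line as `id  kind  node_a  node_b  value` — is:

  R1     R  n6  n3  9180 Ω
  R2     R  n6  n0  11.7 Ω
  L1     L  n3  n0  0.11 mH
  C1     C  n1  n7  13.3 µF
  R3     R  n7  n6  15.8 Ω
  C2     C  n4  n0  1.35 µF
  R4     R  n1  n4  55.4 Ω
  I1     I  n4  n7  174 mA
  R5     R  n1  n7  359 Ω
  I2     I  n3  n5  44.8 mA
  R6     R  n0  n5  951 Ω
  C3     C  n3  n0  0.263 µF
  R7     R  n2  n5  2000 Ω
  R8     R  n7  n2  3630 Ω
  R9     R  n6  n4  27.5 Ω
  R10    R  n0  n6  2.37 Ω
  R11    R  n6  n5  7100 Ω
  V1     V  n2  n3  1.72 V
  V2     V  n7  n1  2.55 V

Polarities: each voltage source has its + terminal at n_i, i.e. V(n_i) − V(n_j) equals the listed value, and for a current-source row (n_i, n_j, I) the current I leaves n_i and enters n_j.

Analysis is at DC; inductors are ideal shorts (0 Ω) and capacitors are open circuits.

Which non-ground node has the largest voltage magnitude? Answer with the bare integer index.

MNA unknowns: 7 node voltages V₁..V_7 plus 3 source currents (L1, V1, V2)
R1: Y=0.0001089 on G[6,3]
R2: Y=0.08547 on G[6,0]
L1: row V3−V0=0, i_L1 at 3,0
C1: Y=0.000 on G[1,7]
R3: Y=0.06329 on G[7,6]
C2: Y=0.000 on G[4,0]
R4: Y=0.01805 on G[1,4]
I1: z[4]−=0.174, z[7]+=0.174
R5: Y=0.002786 on G[1,7]
I2: z[3]−=0.0448, z[5]+=0.0448
R6: Y=0.001052 on G[0,5]
C3: Y=0.000 on G[3,0]
R7: Y=0.0005000 on G[2,5]
R8: Y=0.0002755 on G[7,2]
R9: Y=0.03636 on G[6,4]
R10: Y=0.4219 on G[0,6]
R11: Y=0.0001408 on G[6,5]
V1: row V2−V3=1.72, i_V1 at 2,3
V2: row V7−V1=2.55, i_V2 at 7,1
solve → V1=-0.5922, V2=1.720, V3=0.000, V4=-3.389, V5=26.98, V6=0.007356, V7=1.958
aux → i_L1=-0.03210, i_V1=0.01270, i_V2=0.04338

5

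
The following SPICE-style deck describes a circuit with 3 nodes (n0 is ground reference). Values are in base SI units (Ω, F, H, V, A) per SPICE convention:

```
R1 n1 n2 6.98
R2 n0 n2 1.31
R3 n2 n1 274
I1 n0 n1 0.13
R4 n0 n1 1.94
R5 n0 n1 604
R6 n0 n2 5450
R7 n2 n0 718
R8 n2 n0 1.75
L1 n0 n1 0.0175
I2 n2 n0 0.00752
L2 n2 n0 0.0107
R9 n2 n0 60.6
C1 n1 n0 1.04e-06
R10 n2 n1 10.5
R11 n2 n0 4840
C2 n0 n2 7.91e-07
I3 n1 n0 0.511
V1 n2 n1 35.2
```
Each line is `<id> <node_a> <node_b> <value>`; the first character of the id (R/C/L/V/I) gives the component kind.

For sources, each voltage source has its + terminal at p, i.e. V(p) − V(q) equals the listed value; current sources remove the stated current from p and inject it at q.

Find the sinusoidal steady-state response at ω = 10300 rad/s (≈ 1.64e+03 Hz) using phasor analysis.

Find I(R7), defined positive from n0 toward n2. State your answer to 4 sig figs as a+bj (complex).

MNA unknowns: 2 node voltages V₁..V_2 plus 1 source current (V1)
R1: Y=0.1433+0.000j on G[1,2]
R2: Y=0.7634+0.000j on G[0,2]
R3: Y=0.003650+0.000j on G[2,1]
I1: z[0]−=0.13, z[1]+=0.13
R4: Y=0.5155+0.000j on G[0,1]
R5: Y=0.001656+0.000j on G[0,1]
R6: Y=0.0001835+0.000j on G[0,2]
R7: Y=0.001393+0.000j on G[2,0]
R8: Y=0.5714+0.000j on G[2,0]
L1: Y=0.000-0.005548j on G[0,1]
I2: z[2]−=0.00752, z[0]+=0.00752
L2: Y=0.000-0.009074j on G[2,0]
R9: Y=0.01650+0.000j on G[2,0]
C1: Y=0.000+0.01071j on G[1,0]
R10: Y=0.09524+0.000j on G[2,1]
R11: Y=0.0002066+0.000j on G[2,0]
C2: Y=0.000+0.008147j on G[0,2]
I3: z[1]−=0.511, z[0]+=0.511
V1: row V2−V1=35.2, i_V1 at 2,1
solve → V1=-25.67+0.07561j, V2=9.525+0.07561j
aux → i_V1=-21.42-0.09349j

-0.01327-0.0001053j A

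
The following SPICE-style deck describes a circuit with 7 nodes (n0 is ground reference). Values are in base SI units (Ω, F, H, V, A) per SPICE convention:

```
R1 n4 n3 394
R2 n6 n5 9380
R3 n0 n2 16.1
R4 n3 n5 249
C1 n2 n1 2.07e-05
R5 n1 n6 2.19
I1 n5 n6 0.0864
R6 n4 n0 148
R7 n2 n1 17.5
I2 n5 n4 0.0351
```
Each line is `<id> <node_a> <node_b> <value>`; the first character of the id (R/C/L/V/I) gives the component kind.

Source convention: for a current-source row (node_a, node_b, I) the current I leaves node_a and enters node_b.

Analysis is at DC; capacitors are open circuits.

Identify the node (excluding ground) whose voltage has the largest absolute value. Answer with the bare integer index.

5

Element admittances at DC:
  Y(R1) = 0.002538 S between n4,n3
  Y(R2) = 0.0001066 S between n6,n5
  Y(R3) = 0.06211 S between n0,n2
  Y(R4) = 0.004016 S between n3,n5
  Y(C1) = 0.000 S between n2,n1
  Y(R5) = 0.4566 S between n1,n6
  I1: injects 0.0864 A into n6 (from n5)
  Y(R6) = 0.006757 S between n4,n0
  Y(R7) = 0.05714 S between n2,n1
  I2: injects 0.0351 A into n4 (from n5)
Assemble and solve the 6×6 MNA system:
  V(n1)=2.594  V(n2)=1.243  V(n3)=-55.67  V(n4)=-11.42  V(n5)=-83.63  V(n6)=2.763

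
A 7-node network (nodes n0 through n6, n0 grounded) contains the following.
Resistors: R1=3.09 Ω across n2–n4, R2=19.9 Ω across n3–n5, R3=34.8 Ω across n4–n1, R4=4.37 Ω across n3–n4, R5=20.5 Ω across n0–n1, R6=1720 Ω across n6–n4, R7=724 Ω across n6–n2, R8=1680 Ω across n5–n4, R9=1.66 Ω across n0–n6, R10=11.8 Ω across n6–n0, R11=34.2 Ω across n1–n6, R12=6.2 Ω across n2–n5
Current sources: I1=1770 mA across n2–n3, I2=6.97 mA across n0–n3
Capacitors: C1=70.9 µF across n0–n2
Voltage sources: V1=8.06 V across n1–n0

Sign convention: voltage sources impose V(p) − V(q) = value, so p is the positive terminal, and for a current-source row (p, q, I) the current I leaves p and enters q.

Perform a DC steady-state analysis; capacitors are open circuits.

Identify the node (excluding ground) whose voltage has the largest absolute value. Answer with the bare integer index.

Apply KCL at each of the 6 non-ground nodes and solve the resulting linear system.
Node n1: branches {R3, R5, R11, V1} → V_1 = 8.060
Node n2: branches {R1, I1, C1, R7, R12} → V_2 = 3.724
Node n3: branches {I1, R2, I2, R4} → V_3 = 14.03
Node n4: branches {R1, R3, R4, R6, R8} → V_4 = 7.985
Node n5: branches {R2, R8, R12} → V_5 = 6.176
Node n6: branches {R6, R7, R9, R10, R11} → V_6 = 0.3417
Source currents: i(V1)=-0.6210

3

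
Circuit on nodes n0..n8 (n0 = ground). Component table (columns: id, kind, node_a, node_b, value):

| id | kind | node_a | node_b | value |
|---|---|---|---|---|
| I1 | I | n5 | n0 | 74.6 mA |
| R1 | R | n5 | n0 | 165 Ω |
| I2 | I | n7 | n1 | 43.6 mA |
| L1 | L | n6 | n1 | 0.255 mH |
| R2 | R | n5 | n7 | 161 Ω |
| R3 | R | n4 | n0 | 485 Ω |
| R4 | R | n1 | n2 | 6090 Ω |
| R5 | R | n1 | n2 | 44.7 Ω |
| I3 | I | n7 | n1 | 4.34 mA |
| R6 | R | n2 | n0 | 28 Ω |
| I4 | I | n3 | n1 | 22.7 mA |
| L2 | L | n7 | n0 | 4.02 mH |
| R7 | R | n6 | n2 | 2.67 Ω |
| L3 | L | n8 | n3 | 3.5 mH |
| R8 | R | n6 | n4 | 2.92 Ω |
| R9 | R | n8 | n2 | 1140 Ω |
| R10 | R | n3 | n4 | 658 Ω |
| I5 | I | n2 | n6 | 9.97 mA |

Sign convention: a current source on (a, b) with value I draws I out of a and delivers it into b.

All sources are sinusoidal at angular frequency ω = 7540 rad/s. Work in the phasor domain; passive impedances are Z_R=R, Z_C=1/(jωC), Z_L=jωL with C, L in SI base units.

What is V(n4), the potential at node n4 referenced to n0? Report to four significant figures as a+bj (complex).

Element admittances at ω=7540 rad/s:
  I1: injects 0.0746 A into n0 (from n5)
  Y(R1) = 0.006061+0.000j S between n5,n0
  I2: injects 0.0436 A into n1 (from n7)
  Y(L1) = 0.000-0.5201j S between n6,n1
  Y(R2) = 0.006211+0.000j S between n5,n7
  Y(R3) = 0.002062+0.000j S between n4,n0
  Y(R4) = 0.0001642+0.000j S between n1,n2
  Y(R5) = 0.02237+0.000j S between n1,n2
  I3: injects 0.00434 A into n1 (from n7)
  Y(R6) = 0.03571+0.000j S between n2,n0
  I4: injects 0.0227 A into n1 (from n3)
  Y(L2) = 0.000-0.03299j S between n7,n0
  Y(R7) = 0.3745+0.000j S between n6,n2
  Y(L3) = 0.000-0.03789j S between n8,n3
  Y(R8) = 0.3425+0.000j S between n6,n4
  Y(R9) = 0.0008772+0.000j S between n8,n2
  Y(R10) = 0.001520+0.000j S between n3,n4
  I5: injects 0.00997 A into n6 (from n2)
Assemble and solve the 8×8 MNA system:
  V(n1)=1.428+0.1216j  V(n2)=1.263+0.0004287j  V(n3)=-8.139-0.08418j  V(n4)=1.372-0.007426j  V(n5)=-6.200-1.303j  V(n6)=1.422-0.007131j  V(n7)=-0.2394-2.575j  V(n8)=-8.136+0.1334j

1.372-0.007426j V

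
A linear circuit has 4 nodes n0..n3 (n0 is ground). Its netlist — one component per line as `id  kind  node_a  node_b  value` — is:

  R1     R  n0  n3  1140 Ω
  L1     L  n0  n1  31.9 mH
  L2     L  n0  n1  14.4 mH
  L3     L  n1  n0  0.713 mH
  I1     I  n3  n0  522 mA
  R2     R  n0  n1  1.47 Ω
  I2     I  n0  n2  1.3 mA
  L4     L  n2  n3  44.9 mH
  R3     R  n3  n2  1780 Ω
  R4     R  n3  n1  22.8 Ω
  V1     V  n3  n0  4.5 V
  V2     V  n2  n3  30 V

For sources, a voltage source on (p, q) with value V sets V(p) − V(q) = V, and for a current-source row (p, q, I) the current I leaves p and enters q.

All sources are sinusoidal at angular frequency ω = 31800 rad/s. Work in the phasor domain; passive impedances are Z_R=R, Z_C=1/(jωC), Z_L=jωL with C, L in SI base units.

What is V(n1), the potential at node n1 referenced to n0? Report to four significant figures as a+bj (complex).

MNA unknowns: 3 node voltages V₁..V_3 plus 2 source currents (V1, V2)
R1: Y=0.0008772+0.000j on G[0,3]
L1: Y=0.000-0.0009858j on G[0,1]
L2: Y=0.000-0.002184j on G[0,1]
L3: Y=0.000-0.04410j on G[1,0]
I1: z[3]−=0.522, z[0]+=0.522
R2: Y=0.6803+0.000j on G[0,1]
I2: z[0]−=0.0013, z[2]+=0.0013
L4: Y=0.000-0.0007004j on G[2,3]
R3: Y=0.0005618+0.000j on G[3,2]
R4: Y=0.04386+0.000j on G[3,1]
V1: row V3−V0=4.5, i_V1 at 3,0
V2: row V2−V3=30, i_V2 at 2,3
solve → V1=0.2714+0.01772j, V2=34.50+0.000j, V3=4.500+0.000j
aux → i_V1=-0.7101+0.0007771j, i_V2=-0.01555+0.02101j

0.2714+0.01772j V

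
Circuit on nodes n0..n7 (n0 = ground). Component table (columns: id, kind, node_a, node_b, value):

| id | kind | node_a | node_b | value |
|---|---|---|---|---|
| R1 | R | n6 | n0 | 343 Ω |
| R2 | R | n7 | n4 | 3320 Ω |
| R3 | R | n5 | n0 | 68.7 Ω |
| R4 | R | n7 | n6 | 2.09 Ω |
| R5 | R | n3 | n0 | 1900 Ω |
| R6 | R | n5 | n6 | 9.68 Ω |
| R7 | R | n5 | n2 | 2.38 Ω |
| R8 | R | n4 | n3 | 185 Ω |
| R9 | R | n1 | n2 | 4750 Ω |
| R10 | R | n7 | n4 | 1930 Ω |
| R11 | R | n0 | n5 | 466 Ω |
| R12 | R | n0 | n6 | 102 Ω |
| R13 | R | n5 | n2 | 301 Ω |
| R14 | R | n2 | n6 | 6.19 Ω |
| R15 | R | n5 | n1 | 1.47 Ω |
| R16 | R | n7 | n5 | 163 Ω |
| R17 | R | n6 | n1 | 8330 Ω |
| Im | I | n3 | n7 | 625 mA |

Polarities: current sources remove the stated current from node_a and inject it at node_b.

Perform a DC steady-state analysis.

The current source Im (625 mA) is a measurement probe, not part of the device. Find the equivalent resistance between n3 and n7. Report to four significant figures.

Apply KCL at each of the 7 non-ground nodes and solve the resulting linear system.
Node n1: branches {R9, R15, R17} → V_1 = 8.662
Node n2: branches {R7, R9, R13, R14} → V_2 = 8.834
Node n3: branches {R5, R8, Im} → V_3 = -499.3
Node n4: branches {R2, R8, R10} → V_4 = -432.3
Node n5: branches {R3, R6, R7, R11, R13, R15, R16} → V_5 = 8.662
Node n6: branches {R1, R4, R6, R12, R14, R17} → V_6 = 9.286
Node n7: branches {R2, R4, R10, R16, Im} → V_7 = 9.820

R_eq = 814.6 Ω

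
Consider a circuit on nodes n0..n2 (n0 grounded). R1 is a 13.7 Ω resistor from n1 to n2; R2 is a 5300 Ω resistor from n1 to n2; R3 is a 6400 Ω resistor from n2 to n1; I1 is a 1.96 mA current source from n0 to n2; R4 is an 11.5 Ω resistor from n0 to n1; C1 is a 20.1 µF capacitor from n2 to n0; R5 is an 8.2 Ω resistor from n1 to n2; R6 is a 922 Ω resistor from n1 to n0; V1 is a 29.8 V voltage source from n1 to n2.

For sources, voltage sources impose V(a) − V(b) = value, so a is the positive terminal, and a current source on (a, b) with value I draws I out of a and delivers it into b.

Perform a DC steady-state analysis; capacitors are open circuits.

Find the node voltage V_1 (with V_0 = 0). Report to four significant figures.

0.02226 V

Apply KCL at each of the 2 non-ground nodes and solve the resulting linear system.
Node n1: branches {R1, R2, R3, R4, R5, R6, V1} → V_1 = 0.02226
Node n2: branches {R1, R2, R3, I1, C1, R5, V1} → V_2 = -29.78
Source currents: i(V1)=-5.822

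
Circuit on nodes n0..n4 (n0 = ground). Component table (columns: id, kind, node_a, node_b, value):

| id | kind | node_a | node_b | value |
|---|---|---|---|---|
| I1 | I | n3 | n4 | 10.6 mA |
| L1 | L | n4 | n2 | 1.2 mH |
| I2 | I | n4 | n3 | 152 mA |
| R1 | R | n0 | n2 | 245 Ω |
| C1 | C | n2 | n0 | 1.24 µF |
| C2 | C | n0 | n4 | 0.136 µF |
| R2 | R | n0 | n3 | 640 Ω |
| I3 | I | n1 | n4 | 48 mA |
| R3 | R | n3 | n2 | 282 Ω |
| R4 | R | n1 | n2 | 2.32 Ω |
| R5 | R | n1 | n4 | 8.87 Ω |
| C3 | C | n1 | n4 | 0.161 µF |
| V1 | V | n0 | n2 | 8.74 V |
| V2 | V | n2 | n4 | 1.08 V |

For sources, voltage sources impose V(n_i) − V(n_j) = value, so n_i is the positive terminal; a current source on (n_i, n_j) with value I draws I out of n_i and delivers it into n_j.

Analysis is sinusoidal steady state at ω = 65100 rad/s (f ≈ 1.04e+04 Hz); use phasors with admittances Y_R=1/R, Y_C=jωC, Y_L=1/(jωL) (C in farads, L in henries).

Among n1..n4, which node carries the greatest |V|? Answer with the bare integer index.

3

Apply KCL at each of the 4 non-ground nodes and solve the resulting linear system.
Node n1: branches {I3, R4, R5, C3} → V_1 = -9.052-0.01479j
Node n2: branches {L1, R1, C1, R3, R4, V1, V2} → V_2 = -8.740+0.000j
Node n3: branches {I1, I2, R2, R3} → V_3 = 21.61+0.000j
Node n4: branches {I1, L1, I2, C2, I3, R5, C3, V2} → V_4 = -9.820+0.000j
Source currents: i(V1)=-0.001905-0.7925j, i(V2)=0.006714-0.07949j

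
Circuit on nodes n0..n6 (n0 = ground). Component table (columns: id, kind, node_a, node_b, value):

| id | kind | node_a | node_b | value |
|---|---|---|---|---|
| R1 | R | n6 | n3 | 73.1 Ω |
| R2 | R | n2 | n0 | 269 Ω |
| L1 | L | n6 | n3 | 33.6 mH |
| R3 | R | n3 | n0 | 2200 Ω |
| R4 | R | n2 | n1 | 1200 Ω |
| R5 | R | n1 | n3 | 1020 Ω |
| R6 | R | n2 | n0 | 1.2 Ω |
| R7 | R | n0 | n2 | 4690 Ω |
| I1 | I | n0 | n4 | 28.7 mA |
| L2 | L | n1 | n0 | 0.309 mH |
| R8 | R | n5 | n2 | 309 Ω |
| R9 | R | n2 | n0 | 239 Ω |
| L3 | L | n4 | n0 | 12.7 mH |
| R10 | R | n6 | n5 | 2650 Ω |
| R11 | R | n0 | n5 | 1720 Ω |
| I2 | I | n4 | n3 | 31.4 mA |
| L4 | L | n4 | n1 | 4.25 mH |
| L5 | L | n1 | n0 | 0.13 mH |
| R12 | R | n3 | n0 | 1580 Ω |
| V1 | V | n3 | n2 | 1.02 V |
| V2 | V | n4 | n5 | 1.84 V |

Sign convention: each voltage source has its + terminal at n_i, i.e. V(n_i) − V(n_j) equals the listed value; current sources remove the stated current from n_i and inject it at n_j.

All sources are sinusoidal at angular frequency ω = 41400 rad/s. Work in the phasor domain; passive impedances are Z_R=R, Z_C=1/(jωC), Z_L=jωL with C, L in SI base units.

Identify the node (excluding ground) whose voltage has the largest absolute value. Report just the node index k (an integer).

MNA unknowns: 6 node voltages V₁..V_6 plus 2 source currents (V1, V2)
R1: Y=0.01368+0.000j on G[6,3]
R2: Y=0.003717+0.000j on G[2,0]
L1: Y=0.000-0.0007189j on G[6,3]
R3: Y=0.0004545+0.000j on G[3,0]
R4: Y=0.0008333+0.000j on G[2,1]
R5: Y=0.0009804+0.000j on G[1,3]
R6: Y=0.8333+0.000j on G[2,0]
R7: Y=0.0002132+0.000j on G[0,2]
I1: z[0]−=0.0287, z[4]+=0.0287
L2: Y=0.000-0.07817j on G[1,0]
R8: Y=0.003236+0.000j on G[5,2]
R9: Y=0.004184+0.000j on G[2,0]
L3: Y=0.000-0.001902j on G[4,0]
R10: Y=0.0003774+0.000j on G[6,5]
R11: Y=0.0005814+0.000j on G[0,5]
I2: z[4]−=0.0314, z[3]+=0.0314
L4: Y=0.000-0.005683j on G[4,1]
L5: Y=0.000-0.1858j on G[1,0]
R12: Y=0.0006329+0.000j on G[3,0]
V1: row V3−V2=1.02, i_V1 at 3,2
V2: row V4−V5=1.84, i_V2 at 4,5
solve → V1=0.006692+0.01566j, V2=0.02763+0.002417j, V3=1.048+0.002417j, V4=0.3133+0.5605j, V5=-1.527+0.5605j, V6=0.9779+0.01384j
aux → i_V1=0.02830+0.0002167j, i_V2=-0.006863+0.002338j

5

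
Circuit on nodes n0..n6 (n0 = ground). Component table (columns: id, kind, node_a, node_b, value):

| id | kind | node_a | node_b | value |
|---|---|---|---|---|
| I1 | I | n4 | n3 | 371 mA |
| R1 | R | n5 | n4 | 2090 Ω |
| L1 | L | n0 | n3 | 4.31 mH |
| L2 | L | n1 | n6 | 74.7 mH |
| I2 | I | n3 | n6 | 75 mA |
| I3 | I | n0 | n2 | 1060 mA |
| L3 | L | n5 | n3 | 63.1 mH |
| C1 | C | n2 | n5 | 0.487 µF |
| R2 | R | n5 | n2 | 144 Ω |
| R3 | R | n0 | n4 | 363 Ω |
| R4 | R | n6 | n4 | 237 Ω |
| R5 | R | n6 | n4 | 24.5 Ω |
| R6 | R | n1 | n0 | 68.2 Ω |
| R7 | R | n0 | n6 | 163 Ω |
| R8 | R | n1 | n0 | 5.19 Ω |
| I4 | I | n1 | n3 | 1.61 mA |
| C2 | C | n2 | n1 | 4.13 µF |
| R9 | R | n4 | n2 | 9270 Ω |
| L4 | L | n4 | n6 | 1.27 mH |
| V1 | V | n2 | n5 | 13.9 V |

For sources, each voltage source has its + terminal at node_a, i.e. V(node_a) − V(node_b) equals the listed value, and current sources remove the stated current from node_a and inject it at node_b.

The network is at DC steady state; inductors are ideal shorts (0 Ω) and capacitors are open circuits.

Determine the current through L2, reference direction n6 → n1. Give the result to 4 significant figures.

-0.2816 A

MNA unknowns: 6 node voltages V₁..V_6 plus 5 source currents (L1, L2, L3, L4, V1)
I1: z[4]−=0.371, z[3]+=0.371
R1: Y=0.0004785 on G[5,4]
L1: row V0−V3=0, i_L1 at 0,3
L2: row V1−V6=0, i_L2 at 1,6
I2: z[3]−=0.075, z[6]+=0.075
I3: z[0]−=1.06, z[2]+=1.06
L3: row V5−V3=0, i_L3 at 5,3
C1: Y=0.000 on G[2,5]
R2: Y=0.006944 on G[5,2]
R3: Y=0.002755 on G[0,4]
R4: Y=0.004219 on G[6,4]
R5: Y=0.04082 on G[6,4]
R6: Y=0.01466 on G[1,0]
R7: Y=0.006135 on G[0,6]
R8: Y=0.1927 on G[1,0]
I4: z[1]−=0.00161, z[3]+=0.00161
C2: Y=0.000 on G[2,1]
R9: Y=0.0001079 on G[4,2]
L4: row V4−V6=0, i_L4 at 4,6
V1: row V2−V5=13.9, i_V1 at 2,5
solve → V1=-1.366, V2=13.90, V3=0.000, V4=-1.366, V5=0.000, V6=-1.366
aux → i_L1=-1.355, i_L2=0.2816, i_L3=1.058, i_L4=-0.3649, i_V1=0.9618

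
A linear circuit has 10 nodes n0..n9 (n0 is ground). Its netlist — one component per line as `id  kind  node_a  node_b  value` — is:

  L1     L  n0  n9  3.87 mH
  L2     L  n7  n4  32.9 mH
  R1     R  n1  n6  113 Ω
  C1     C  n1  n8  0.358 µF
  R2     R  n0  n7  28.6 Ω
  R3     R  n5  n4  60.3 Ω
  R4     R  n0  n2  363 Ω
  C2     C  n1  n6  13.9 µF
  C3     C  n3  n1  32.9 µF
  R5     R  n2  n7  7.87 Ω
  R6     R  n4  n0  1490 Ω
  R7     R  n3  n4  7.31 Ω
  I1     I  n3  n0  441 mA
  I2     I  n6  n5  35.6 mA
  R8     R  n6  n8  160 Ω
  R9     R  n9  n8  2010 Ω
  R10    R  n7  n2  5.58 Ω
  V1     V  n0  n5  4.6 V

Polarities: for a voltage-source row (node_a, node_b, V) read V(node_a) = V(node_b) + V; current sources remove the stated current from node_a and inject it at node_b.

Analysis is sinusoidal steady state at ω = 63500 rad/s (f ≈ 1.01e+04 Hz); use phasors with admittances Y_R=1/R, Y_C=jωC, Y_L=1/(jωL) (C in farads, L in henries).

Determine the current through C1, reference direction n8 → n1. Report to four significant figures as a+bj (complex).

Element admittances at ω=63500 rad/s:
  Y(L1) = 0.000-0.004069j S between n0,n9
  Y(L2) = 0.000-0.0004787j S between n7,n4
  Y(R1) = 0.008850+0.000j S between n1,n6
  Y(C1) = 0.000+0.02273j S between n1,n8
  Y(R2) = 0.03497+0.000j S between n0,n7
  Y(R3) = 0.01658+0.000j S between n5,n4
  Y(R4) = 0.002755+0.000j S between n0,n2
  Y(C2) = 0.000+0.8827j S between n1,n6
  Y(C3) = 0.000+2.089j S between n3,n1
  Y(R5) = 0.1271+0.000j S between n2,n7
  Y(R6) = 0.0006711+0.000j S between n4,n0
  Y(R7) = 0.1368+0.000j S between n3,n4
  I1: injects 0.441 A into n0 (from n3)
  I2: injects 0.0356 A into n5 (from n6)
  Y(R8) = 0.006250+0.000j S between n6,n8
  Y(R9) = 0.0004975+0.000j S between n9,n8
  Y(R10) = 0.1792+0.000j S between n7,n2
  V1: constraint V(n0)−V(n5) = 4.6
Assemble and solve the 10×10 MNA system:
  V(n1)=-34.39-0.9330j  V(n2)=-0.01669+0.3903j  V(n3)=-34.39-0.9419j  V(n4)=-31.03-0.9328j  V(n5)=-4.600+0.000j  V(n6)=-34.39-0.8938j  V(n7)=-0.01684+0.3938j  V(n8)=-34.24-1.633j  V(n9)=-0.3075-4.149j
  i(V1)=0.4027+0.01547j

0.01592+0.003370j A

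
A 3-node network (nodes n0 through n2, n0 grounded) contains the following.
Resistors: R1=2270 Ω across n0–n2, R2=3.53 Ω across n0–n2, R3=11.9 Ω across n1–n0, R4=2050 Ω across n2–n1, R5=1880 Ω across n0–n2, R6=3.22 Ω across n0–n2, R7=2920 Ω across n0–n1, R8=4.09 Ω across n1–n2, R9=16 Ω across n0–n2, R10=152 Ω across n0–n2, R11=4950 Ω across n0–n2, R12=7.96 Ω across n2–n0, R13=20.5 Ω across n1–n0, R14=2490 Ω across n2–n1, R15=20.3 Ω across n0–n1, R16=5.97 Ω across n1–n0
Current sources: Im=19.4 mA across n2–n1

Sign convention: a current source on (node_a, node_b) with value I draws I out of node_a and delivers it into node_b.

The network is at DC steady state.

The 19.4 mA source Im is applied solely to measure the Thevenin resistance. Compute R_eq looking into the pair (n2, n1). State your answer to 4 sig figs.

Element admittances at DC:
  Y(R1) = 0.0004405 S between n0,n2
  Y(R2) = 0.2833 S between n0,n2
  Y(R3) = 0.08403 S between n1,n0
  Y(R4) = 0.0004878 S between n2,n1
  Y(R5) = 0.0005319 S between n0,n2
  Y(R6) = 0.3106 S between n0,n2
  Y(R7) = 0.0003425 S between n0,n1
  Y(R8) = 0.2445 S between n1,n2
  Y(R9) = 0.06250 S between n0,n2
  Y(R10) = 0.006579 S between n0,n2
  Y(R11) = 0.0002020 S between n0,n2
  Y(R12) = 0.1256 S between n2,n0
  Y(R13) = 0.04878 S between n1,n0
  Y(R14) = 0.0004016 S between n2,n1
  Y(R15) = 0.04926 S between n0,n1
  Y(R16) = 0.1675 S between n1,n0
  Im: injects 0.0194 A into n1 (from n2)
Assemble and solve the 2×2 MNA system:
  V(n1)=0.02756  V(n2)=-0.01221

R_eq = 2.050 Ω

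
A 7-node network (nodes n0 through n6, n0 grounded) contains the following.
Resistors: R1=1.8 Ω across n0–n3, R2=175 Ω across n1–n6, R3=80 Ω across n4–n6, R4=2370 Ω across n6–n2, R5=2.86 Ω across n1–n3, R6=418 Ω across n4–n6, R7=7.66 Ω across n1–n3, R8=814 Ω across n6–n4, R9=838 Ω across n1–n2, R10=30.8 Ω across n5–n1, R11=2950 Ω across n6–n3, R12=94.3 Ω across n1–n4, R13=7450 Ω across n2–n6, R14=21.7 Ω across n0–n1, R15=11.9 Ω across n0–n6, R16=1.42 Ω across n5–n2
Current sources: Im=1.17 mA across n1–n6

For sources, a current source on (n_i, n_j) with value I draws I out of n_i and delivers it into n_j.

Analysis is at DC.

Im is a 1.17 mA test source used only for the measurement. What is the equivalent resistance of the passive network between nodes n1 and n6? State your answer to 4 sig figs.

MNA unknowns: 6 node voltages V₁..V_6
R1: Y=0.5556 on G[0,3]
R2: Y=0.005714 on G[1,6]
R3: Y=0.01250 on G[4,6]
R4: Y=0.0004219 on G[6,2]
R5: Y=0.3497 on G[1,3]
R6: Y=0.002392 on G[4,6]
R7: Y=0.1305 on G[1,3]
R8: Y=0.001229 on G[6,4]
R9: Y=0.001193 on G[1,2]
R10: Y=0.03247 on G[5,1]
R11: Y=0.0003390 on G[6,3]
R12: Y=0.01060 on G[1,4]
R13: Y=0.0001342 on G[2,6]
R14: Y=0.04608 on G[0,1]
R15: Y=0.08403 on G[0,6]
R16: Y=0.7042 on G[5,2]
Im: z[1]−=0.00117, z[6]+=0.00117
solve → V1=-0.003227, V2=-0.002975, V3=-0.001492, V4=0.005736, V5=-0.002986, V6=0.01163

R_eq = 12.70 Ω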